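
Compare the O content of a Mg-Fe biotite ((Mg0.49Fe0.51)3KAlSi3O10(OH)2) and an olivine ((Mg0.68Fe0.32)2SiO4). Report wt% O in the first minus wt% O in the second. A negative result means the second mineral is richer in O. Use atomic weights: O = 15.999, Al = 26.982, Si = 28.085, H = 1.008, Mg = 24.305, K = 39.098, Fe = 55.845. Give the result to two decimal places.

1.46 percentage points

M((Mg0.49Fe0.51)3KAlSi3O10(OH)2) = 465.510 g/mol, so wt% O = 191.988/465.510 × 100 = 41.24%.
M((Mg0.68Fe0.32)2SiO4) = 160.877 g/mol, so wt% O = 63.996/160.877 × 100 = 39.78%.
41.24 − 39.78 = 1.46 pp.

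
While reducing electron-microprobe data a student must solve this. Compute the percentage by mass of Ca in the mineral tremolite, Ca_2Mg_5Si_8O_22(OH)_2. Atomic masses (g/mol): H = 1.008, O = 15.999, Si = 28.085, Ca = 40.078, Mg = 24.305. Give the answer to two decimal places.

M(Ca_2Mg_5Si_8O_22(OH)_2) = 812.353 g/mol.
Ca contributes 2 × 40.078 = 80.156 g per mole.
80.156/812.353 = 0.0987 → 9.87%.

9.87 mass %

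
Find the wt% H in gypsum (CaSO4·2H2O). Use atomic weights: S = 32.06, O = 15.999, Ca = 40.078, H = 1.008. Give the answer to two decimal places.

2.34 wt%

Formula mass = 1·40.078 + 1·32.06 + 6·15.999 + 4·1.008 = 172.164 g/mol, of which 4.032 g is H.
So H makes up 4.032/172.164 = 0.0234 of the mass, i.e. 2.34%.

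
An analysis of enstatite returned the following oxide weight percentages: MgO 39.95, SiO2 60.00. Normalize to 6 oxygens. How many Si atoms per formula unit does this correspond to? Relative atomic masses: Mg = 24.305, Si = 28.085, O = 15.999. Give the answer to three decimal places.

2.005 Si apfu

MgO (M=40.304): mol = 0.99122; Mg = 0.99122, O = 0.99122.
SiO2 (M=60.083): mol = 0.99862; Si = 0.99862, O = 1.99724.
ΣO = 2.98846; factor = 6/ΣO = 2.00772.
Si apfu = 0.99862 × 2.00772 = 2.005.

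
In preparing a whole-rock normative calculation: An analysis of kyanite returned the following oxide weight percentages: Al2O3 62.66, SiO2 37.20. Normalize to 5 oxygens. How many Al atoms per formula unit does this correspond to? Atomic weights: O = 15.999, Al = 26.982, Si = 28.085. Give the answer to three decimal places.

1.994 Al apfu

62.66 wt% Al2O3 ÷ 101.961 g/mol = 0.61455 mol, giving 1.22910 Al and 1.84365 O.
37.20 wt% SiO2 ÷ 60.083 g/mol = 0.61914 mol, giving 0.61914 Si and 1.23828 O.
Oxygen sums to 3.08193; scaling by 5/3.08193 = 1.62236 puts the formula on 5 O.
Al: 1.22910 × 1.62236 = 1.994 atoms per formula unit.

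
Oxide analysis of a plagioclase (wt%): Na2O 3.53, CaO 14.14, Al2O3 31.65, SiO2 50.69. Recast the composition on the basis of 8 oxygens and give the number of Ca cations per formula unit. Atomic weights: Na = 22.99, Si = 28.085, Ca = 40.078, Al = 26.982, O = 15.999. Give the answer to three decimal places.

0.689 Ca apfu

3.53 wt% Na2O ÷ 61.979 g/mol = 0.05695 mol, giving 0.11390 Na and 0.05695 O.
14.14 wt% CaO ÷ 56.077 g/mol = 0.25215 mol, giving 0.25215 Ca and 0.25215 O.
31.65 wt% Al2O3 ÷ 101.961 g/mol = 0.31041 mol, giving 0.62082 Al and 0.93123 O.
50.69 wt% SiO2 ÷ 60.083 g/mol = 0.84367 mol, giving 0.84367 Si and 1.68734 O.
Oxygen sums to 2.92767; scaling by 8/2.92767 = 2.73255 puts the formula on 8 O.
Ca: 0.25215 × 2.73255 = 0.689 atoms per formula unit.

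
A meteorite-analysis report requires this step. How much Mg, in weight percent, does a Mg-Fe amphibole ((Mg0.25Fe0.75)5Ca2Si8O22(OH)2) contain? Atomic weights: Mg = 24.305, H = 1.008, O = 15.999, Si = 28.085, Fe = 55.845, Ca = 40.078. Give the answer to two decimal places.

3.26 weight percent

Molar mass of (Mg0.25Fe0.75)5Ca2Si8O22(OH)2: 1.25·24.305 + 3.75·55.845 + 2·40.078 + 8·28.085 + 24·15.999 + 2·1.008 = 930.628 g/mol.
Mass of Mg per formula unit: 1.25 × 24.305 = 30.381 g.
Weight fraction Mg = 30.381 / 930.628 = 0.0326.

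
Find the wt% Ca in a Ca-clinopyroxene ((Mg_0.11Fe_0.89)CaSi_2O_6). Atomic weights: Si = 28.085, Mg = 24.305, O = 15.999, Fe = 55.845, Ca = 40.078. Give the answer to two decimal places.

Formula mass = 0.11×24.305 + 0.89×55.845 + 1×40.078 + 2×28.085 + 6×15.999 = 244.618 g/mol, of which 40.078 g is Ca.
So Ca makes up 40.078/244.618 = 0.1638 of the mass, i.e. 16.38%.

16.38 mass %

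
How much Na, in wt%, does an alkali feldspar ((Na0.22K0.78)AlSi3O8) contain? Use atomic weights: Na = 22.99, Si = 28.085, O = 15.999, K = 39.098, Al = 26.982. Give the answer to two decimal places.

Formula mass = 0.22×22.99 + 0.78×39.098 + 1×26.982 + 3×28.085 + 8×15.999 = 274.783 g/mol, of which 5.058 g is Na.
So Na makes up 5.058/274.783 = 0.0184 of the mass, i.e. 1.84%.

1.84 wt%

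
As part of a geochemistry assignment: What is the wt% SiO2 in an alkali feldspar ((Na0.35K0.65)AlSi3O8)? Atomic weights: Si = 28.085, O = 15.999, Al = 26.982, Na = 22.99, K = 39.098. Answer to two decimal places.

Molar mass of (Na0.35K0.65)AlSi3O8 = 0.35×22.99 + 0.65×39.098 + 1×26.982 + 3×28.085 + 8×15.999 = 272.689 g/mol.
Each formula unit contains 3 Si, equivalent to 3/1 = 3.0000 mol SiO2.
M(SiO2) = 1×28.085 + 2×15.999 = 60.083 g/mol.
Mass of SiO2 per formula unit = 3.0000 × 60.083 = 180.249 g.
SiO2 wt% = 180.249 / 272.689 × 100 = 66.10%.

66.10 wt%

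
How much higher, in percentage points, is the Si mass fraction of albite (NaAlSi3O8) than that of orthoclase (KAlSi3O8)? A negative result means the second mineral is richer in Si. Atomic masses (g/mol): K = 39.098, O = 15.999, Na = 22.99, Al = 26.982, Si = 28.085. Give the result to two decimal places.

1.86 percentage points

M(NaAlSi3O8) = 262.219 g/mol, so wt% Si = 84.255/262.219 × 100 = 32.13%.
M(KAlSi3O8) = 278.327 g/mol, so wt% Si = 84.255/278.327 × 100 = 30.27%.
32.13 − 30.27 = 1.86 pp.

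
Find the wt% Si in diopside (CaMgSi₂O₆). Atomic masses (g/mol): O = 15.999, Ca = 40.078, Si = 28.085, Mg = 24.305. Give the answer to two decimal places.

Formula mass = 1·40.078 + 1·24.305 + 2·28.085 + 6·15.999 = 216.547 g/mol, of which 56.170 g is Si.
So Si makes up 56.170/216.547 = 0.2594 of the mass, i.e. 25.94%.

25.94 mass %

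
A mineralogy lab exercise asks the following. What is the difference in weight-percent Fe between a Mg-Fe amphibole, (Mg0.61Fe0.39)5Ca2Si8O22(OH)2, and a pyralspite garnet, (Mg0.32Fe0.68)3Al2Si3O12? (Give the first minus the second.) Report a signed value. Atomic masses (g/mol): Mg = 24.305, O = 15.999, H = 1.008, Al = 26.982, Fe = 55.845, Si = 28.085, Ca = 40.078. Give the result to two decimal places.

-11.91 percentage points

Fe in (Mg0.61Fe0.39)5Ca2Si8O22(OH)2: molar mass 873.856 g/mol; 1.95×55.845 = 108.898 g → 12.46 wt%.
Fe in (Mg0.32Fe0.68)3Al2Si3O12: molar mass 467.464 g/mol; 2.04×55.845 = 113.924 g → 24.37 wt%.
Difference = 12.46 − 24.37 = -11.91 percentage points.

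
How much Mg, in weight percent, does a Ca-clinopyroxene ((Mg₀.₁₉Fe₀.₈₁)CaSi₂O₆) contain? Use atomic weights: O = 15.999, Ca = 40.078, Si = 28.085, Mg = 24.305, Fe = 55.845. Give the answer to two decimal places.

M((Mg₀.₁₉Fe₀.₈₁)CaSi₂O₆) = 242.094 g/mol.
Mg contributes 0.19 × 24.305 = 4.618 g per mole.
4.618/242.094 = 0.0191 → 1.91%.

1.91 weight percent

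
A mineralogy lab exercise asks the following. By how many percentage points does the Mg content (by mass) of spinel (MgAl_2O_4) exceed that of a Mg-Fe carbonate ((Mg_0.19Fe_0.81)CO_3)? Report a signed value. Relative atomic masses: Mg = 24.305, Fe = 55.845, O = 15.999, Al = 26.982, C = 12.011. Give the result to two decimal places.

M(MgAl_2O_4) = 142.265 g/mol, so wt% Mg = 24.305/142.265 × 100 = 17.08%.
M((Mg_0.19Fe_0.81)CO_3) = 109.860 g/mol, so wt% Mg = 4.618/109.860 × 100 = 4.20%.
17.08 − 4.20 = 12.88 pp.

12.88 percentage points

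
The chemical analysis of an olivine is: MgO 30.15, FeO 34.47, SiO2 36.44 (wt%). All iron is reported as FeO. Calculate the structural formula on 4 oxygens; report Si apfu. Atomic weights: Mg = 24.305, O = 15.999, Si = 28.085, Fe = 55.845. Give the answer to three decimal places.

MgO (M=40.304): mol = 0.74806; Mg = 0.74806, O = 0.74806.
FeO (M=71.844): mol = 0.47979; Fe = 0.47979, O = 0.47979.
SiO2 (M=60.083): mol = 0.60649; Si = 0.60649, O = 1.21298.
ΣO = 2.44083; factor = 4/ΣO = 1.63879.
Si apfu = 0.60649 × 1.63879 = 0.994.

0.994 Si apfu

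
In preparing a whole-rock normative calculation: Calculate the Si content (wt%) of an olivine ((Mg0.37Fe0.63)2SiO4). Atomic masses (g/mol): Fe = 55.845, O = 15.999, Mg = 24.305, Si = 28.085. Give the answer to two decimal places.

15.57 wt%

Formula mass = 0.74*24.305 + 1.26*55.845 + 1*28.085 + 4*15.999 = 180.431 g/mol, of which 28.085 g is Si.
So Si makes up 28.085/180.431 = 0.1557 of the mass, i.e. 15.57%.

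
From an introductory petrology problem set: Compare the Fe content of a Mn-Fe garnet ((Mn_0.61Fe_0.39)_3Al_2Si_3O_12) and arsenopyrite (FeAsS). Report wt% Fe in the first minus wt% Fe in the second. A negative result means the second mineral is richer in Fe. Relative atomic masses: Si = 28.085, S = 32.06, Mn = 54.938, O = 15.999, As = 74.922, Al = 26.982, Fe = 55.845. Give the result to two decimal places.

-21.13 percentage points

Fe in (Mn_0.61Fe_0.39)_3Al_2Si_3O_12: molar mass 496.082 g/mol; 1.17×55.845 = 65.339 g → 13.17 wt%.
Fe in FeAsS: molar mass 162.827 g/mol; 1×55.845 = 55.845 g → 34.30 wt%.
Difference = 13.17 − 34.30 = -21.13 percentage points.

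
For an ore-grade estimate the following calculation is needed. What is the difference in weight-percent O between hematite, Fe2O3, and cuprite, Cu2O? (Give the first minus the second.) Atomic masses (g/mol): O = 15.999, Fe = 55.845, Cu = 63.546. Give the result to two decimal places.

First mineral: 47.997 g O in 159.687 g formula = 30.06 wt% O.
Second mineral: 15.999 g O in 143.091 g formula = 11.18 wt% O.
30.06% − 11.18% gives a difference of 18.88 percentage points.

18.88 percentage points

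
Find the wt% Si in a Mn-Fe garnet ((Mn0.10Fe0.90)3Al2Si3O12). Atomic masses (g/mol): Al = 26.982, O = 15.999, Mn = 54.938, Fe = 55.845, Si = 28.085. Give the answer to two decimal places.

16.94 wt%

M((Mn0.10Fe0.90)3Al2Si3O12) = 497.470 g/mol.
Si contributes 3 × 28.085 = 84.255 g per mole.
84.255/497.470 = 0.1694 → 16.94%.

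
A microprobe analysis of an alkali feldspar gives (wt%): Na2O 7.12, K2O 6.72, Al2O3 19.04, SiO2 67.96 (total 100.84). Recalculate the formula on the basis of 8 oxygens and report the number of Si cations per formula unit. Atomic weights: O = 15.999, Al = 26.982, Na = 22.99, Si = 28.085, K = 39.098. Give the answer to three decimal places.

3.008 Si apfu

Na2O: 7.12/61.979 = 0.11488 mol → 0.22976 mol Na, 0.11488 mol O.
K2O: 6.72/94.195 = 0.07134 mol → 0.14268 mol K, 0.07134 mol O.
Al2O3: 19.04/101.961 = 0.18674 mol → 0.37348 mol Al, 0.56022 mol O.
SiO2: 67.96/60.083 = 1.13110 mol → 1.13110 mol Si, 2.26220 mol O.
Total oxygen = 3.00864 mol. Normalization factor = 8/3.00864 = 2.65901.
Si per 8 O = 1.13110 × 2.65901 = 3.008.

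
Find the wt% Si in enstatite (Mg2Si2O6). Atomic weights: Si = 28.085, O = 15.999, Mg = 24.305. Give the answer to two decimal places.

M(Mg2Si2O6) = 200.774 g/mol.
Si contributes 2 × 28.085 = 56.170 g per mole.
56.170/200.774 = 0.2798 → 27.98%.

27.98 weight percent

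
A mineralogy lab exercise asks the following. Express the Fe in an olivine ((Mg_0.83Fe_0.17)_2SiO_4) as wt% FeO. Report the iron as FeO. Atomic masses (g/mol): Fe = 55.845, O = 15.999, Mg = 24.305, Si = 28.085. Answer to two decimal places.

Molar mass of (Mg_0.83Fe_0.17)_2SiO_4 = 1.66*24.305 + 0.34*55.845 + 1*28.085 + 4*15.999 = 151.415 g/mol.
Each formula unit contains 0.34 Fe, equivalent to 0.34/1 = 0.3400 mol FeO.
M(FeO) = 1×55.845 + 1×15.999 = 71.844 g/mol.
Mass of FeO per formula unit = 0.3400 × 71.844 = 24.427 g.
FeO wt% = 24.427 / 151.415 × 100 = 16.13%.

16.13 wt%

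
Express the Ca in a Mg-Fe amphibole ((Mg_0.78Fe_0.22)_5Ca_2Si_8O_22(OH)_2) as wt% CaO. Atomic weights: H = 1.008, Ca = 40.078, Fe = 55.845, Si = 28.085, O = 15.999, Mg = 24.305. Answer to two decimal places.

Molar mass of (Mg_0.78Fe_0.22)_5Ca_2Si_8O_22(OH)_2 = 3.90·24.305 + 1.10·55.845 + 2·40.078 + 8·28.085 + 24·15.999 + 2·1.008 = 847.047 g/mol.
Each formula unit contains 2 Ca, equivalent to 2/1 = 2.0000 mol CaO.
M(CaO) = 1×40.078 + 1×15.999 = 56.077 g/mol.
Mass of CaO per formula unit = 2.0000 × 56.077 = 112.154 g.
CaO wt% = 112.154 / 847.047 × 100 = 13.24%.

13.24 wt%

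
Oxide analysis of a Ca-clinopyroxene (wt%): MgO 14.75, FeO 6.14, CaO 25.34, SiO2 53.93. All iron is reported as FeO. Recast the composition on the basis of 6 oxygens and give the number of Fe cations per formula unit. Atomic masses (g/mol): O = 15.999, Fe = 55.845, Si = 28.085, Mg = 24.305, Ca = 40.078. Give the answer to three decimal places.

0.190 Fe apfu

14.75 wt% MgO ÷ 40.304 g/mol = 0.36597 mol, giving 0.36597 Mg and 0.36597 O.
6.14 wt% FeO ÷ 71.844 g/mol = 0.08546 mol, giving 0.08546 Fe and 0.08546 O.
25.34 wt% CaO ÷ 56.077 g/mol = 0.45188 mol, giving 0.45188 Ca and 0.45188 O.
53.93 wt% SiO2 ÷ 60.083 g/mol = 0.89759 mol, giving 0.89759 Si and 1.79518 O.
Oxygen sums to 2.69849; scaling by 6/2.69849 = 2.22347 puts the formula on 6 O.
Fe: 0.08546 × 2.22347 = 0.190 atoms per formula unit.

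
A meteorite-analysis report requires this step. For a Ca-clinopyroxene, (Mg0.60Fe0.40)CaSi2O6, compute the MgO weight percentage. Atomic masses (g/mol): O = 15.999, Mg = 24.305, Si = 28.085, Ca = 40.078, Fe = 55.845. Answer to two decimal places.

Molar mass of (Mg0.60Fe0.40)CaSi2O6 = 0.60×24.305 + 0.40×55.845 + 1×40.078 + 2×28.085 + 6×15.999 = 229.163 g/mol.
Each formula unit contains 0.60 Mg, equivalent to 0.60/1 = 0.6000 mol MgO.
M(MgO) = 1×24.305 + 1×15.999 = 40.304 g/mol.
Mass of MgO per formula unit = 0.6000 × 40.304 = 24.182 g.
MgO wt% = 24.182 / 229.163 × 100 = 10.55%.

10.55 wt%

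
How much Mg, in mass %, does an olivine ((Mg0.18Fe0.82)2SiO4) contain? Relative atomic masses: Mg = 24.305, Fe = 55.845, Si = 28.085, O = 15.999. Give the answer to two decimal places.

4.55 mass %

M((Mg0.18Fe0.82)2SiO4) = 192.417 g/mol.
Mg contributes 0.36 × 24.305 = 8.750 g per mole.
8.750/192.417 = 0.0455 → 4.55%.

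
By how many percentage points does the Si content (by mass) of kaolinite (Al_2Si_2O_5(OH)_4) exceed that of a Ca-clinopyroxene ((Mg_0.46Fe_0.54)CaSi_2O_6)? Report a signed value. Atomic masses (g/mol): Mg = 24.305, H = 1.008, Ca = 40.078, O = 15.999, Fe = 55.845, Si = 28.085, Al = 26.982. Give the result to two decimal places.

Si in Al_2Si_2O_5(OH)_4: molar mass 258.157 g/mol; 2×28.085 = 56.170 g → 21.76 wt%.
Si in (Mg_0.46Fe_0.54)CaSi_2O_6: molar mass 233.579 g/mol; 2×28.085 = 56.170 g → 24.05 wt%.
Difference = 21.76 − 24.05 = -2.29 percentage points.

-2.29 percentage points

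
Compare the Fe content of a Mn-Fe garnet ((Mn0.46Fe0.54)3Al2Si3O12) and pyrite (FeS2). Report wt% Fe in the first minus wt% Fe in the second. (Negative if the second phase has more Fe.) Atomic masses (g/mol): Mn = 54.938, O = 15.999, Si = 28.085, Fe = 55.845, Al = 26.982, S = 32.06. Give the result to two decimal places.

-28.33 percentage points

Fe in (Mn0.46Fe0.54)3Al2Si3O12: molar mass 496.490 g/mol; 1.62×55.845 = 90.469 g → 18.22 wt%.
Fe in FeS2: molar mass 119.965 g/mol; 1×55.845 = 55.845 g → 46.55 wt%.
Difference = 18.22 − 46.55 = -28.33 percentage points.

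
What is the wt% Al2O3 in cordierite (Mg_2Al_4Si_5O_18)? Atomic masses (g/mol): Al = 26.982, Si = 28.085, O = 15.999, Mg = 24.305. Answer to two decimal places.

Formula mass = 584.945 g/mol.
4 Al → 2.0000 mol Al2O3 per formula unit; M(Al2O3) = 101.961, so Al2O3 mass = 203.922 g.
203.922/584.945 × 100 = 34.86 wt%.

34.86 wt%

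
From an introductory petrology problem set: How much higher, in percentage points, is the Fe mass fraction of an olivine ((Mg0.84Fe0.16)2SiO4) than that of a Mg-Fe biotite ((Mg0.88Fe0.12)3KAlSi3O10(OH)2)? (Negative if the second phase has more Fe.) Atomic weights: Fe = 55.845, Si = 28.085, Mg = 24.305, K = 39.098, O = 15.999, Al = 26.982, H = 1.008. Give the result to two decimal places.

Fe in (Mg0.84Fe0.16)2SiO4: molar mass 150.784 g/mol; 0.32×55.845 = 17.870 g → 11.85 wt%.
Fe in (Mg0.88Fe0.12)3KAlSi3O10(OH)2: molar mass 428.608 g/mol; 0.36×55.845 = 20.104 g → 4.69 wt%.
Difference = 11.85 − 4.69 = 7.16 percentage points.

7.16 percentage points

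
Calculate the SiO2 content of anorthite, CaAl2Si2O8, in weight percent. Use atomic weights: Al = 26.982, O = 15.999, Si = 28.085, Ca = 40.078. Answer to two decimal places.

Molar mass of CaAl2Si2O8 = 1·40.078 + 2·26.982 + 2·28.085 + 8·15.999 = 278.204 g/mol.
Each formula unit contains 2 Si, equivalent to 2/1 = 2.0000 mol SiO2.
M(SiO2) = 1×28.085 + 2×15.999 = 60.083 g/mol.
Mass of SiO2 per formula unit = 2.0000 × 60.083 = 120.166 g.
SiO2 wt% = 120.166 / 278.204 × 100 = 43.19%.

43.19 wt%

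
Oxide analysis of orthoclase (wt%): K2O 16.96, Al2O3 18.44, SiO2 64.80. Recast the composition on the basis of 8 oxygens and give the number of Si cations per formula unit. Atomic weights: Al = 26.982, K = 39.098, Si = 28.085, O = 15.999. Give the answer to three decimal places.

2.996 Si apfu

K2O (M=94.195): mol = 0.18005; K = 0.36010, O = 0.18005.
Al2O3 (M=101.961): mol = 0.18085; Al = 0.36170, O = 0.54255.
SiO2 (M=60.083): mol = 1.07851; Si = 1.07851, O = 2.15702.
ΣO = 2.87962; factor = 8/ΣO = 2.77814.
Si apfu = 1.07851 × 2.77814 = 2.996.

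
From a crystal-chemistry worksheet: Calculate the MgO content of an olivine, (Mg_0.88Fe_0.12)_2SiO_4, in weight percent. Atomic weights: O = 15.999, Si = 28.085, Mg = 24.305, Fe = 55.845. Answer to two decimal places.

47.84 wt%

Molar mass of (Mg_0.88Fe_0.12)_2SiO_4 = 1.76·24.305 + 0.24·55.845 + 1·28.085 + 4·15.999 = 148.261 g/mol.
Each formula unit contains 1.76 Mg, equivalent to 1.76/1 = 1.7600 mol MgO.
M(MgO) = 1×24.305 + 1×15.999 = 40.304 g/mol.
Mass of MgO per formula unit = 1.7600 × 40.304 = 70.935 g.
MgO wt% = 70.935 / 148.261 × 100 = 47.84%.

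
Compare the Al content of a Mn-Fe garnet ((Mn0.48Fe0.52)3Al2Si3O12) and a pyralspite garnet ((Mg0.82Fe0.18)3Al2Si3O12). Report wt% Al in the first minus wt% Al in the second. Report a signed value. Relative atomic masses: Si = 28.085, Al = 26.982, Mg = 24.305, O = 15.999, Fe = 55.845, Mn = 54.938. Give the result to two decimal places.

M((Mn0.48Fe0.52)3Al2Si3O12) = 496.436 g/mol, so wt% Al = 53.964/496.436 × 100 = 10.87%.
M((Mg0.82Fe0.18)3Al2Si3O12) = 420.154 g/mol, so wt% Al = 53.964/420.154 × 100 = 12.84%.
10.87 − 12.84 = -1.97 pp.

-1.97 percentage points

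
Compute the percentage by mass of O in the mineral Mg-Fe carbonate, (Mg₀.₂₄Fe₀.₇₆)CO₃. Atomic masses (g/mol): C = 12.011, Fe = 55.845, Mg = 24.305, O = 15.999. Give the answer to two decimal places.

M((Mg₀.₂₄Fe₀.₇₆)CO₃) = 108.283 g/mol.
O contributes 3 × 15.999 = 47.997 g per mole.
47.997/108.283 = 0.4433 → 44.33%.

44.33 weight percent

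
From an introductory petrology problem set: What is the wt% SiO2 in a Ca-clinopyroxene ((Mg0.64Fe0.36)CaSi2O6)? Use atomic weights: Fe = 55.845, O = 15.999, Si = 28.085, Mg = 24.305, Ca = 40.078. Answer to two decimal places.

52.73 wt%

Formula mass = 227.901 g/mol.
2 Si → 2.0000 mol SiO2 per formula unit; M(SiO2) = 60.083, so SiO2 mass = 120.166 g.
120.166/227.901 × 100 = 52.73 wt%.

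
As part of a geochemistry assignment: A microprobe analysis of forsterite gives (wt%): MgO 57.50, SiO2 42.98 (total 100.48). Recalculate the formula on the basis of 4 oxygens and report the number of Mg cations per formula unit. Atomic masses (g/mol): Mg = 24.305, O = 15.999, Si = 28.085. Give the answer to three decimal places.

1.997 Mg apfu

57.50 wt% MgO ÷ 40.304 g/mol = 1.42666 mol, giving 1.42666 Mg and 1.42666 O.
42.98 wt% SiO2 ÷ 60.083 g/mol = 0.71534 mol, giving 0.71534 Si and 1.43068 O.
Oxygen sums to 2.85734; scaling by 4/2.85734 = 1.39990 puts the formula on 4 O.
Mg: 1.42666 × 1.39990 = 1.997 atoms per formula unit.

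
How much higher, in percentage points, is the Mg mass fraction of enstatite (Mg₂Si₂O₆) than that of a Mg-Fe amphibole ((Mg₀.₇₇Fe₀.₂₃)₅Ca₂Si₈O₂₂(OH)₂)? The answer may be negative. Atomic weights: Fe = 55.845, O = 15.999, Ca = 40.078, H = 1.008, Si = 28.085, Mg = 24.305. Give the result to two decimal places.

13.18 percentage points

First mineral: 48.610 g Mg in 200.774 g formula = 24.21 wt% Mg.
Second mineral: 93.574 g Mg in 848.624 g formula = 11.03 wt% Mg.
24.21% − 11.03% gives a difference of 13.18 percentage points.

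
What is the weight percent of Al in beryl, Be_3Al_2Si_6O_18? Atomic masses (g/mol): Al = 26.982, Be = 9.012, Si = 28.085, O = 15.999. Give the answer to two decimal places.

10.04 mass %

Formula mass = 3×9.012 + 2×26.982 + 6×28.085 + 18×15.999 = 537.492 g/mol, of which 53.964 g is Al.
So Al makes up 53.964/537.492 = 0.1004 of the mass, i.e. 10.04%.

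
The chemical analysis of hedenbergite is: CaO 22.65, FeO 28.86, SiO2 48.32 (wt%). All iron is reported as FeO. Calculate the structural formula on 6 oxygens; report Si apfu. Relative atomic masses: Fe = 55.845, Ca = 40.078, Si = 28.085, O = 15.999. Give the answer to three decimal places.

CaO (M=56.077): mol = 0.40391; Ca = 0.40391, O = 0.40391.
FeO (M=71.844): mol = 0.40170; Fe = 0.40170, O = 0.40170.
SiO2 (M=60.083): mol = 0.80422; Si = 0.80422, O = 1.60844.
ΣO = 2.41405; factor = 6/ΣO = 2.48545.
Si apfu = 0.80422 × 2.48545 = 1.999.

1.999 Si apfu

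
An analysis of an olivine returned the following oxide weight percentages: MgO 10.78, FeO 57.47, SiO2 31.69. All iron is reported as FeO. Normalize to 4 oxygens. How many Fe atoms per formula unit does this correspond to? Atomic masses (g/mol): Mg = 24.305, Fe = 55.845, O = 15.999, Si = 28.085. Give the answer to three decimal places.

1.508 Fe apfu

10.78 wt% MgO ÷ 40.304 g/mol = 0.26747 mol, giving 0.26747 Mg and 0.26747 O.
57.47 wt% FeO ÷ 71.844 g/mol = 0.79993 mol, giving 0.79993 Fe and 0.79993 O.
31.69 wt% SiO2 ÷ 60.083 g/mol = 0.52744 mol, giving 0.52744 Si and 1.05488 O.
Oxygen sums to 2.12228; scaling by 4/2.12228 = 1.88477 puts the formula on 4 O.
Fe: 0.79993 × 1.88477 = 1.508 atoms per formula unit.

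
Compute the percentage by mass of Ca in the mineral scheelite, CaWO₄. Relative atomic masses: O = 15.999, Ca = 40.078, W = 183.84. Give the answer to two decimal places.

Molar mass of CaWO₄: 1*40.078 + 1*183.84 + 4*15.999 = 287.914 g/mol.
Mass of Ca per formula unit: 1 × 40.078 = 40.078 g.
Weight fraction Ca = 40.078 / 287.914 = 0.1392.

13.92 mass %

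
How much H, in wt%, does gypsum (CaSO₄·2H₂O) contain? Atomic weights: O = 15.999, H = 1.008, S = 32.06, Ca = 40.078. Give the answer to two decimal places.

M(CaSO₄·2H₂O) = 172.164 g/mol.
H contributes 4 × 1.008 = 4.032 g per mole.
4.032/172.164 = 0.0234 → 2.34%.

2.34 wt%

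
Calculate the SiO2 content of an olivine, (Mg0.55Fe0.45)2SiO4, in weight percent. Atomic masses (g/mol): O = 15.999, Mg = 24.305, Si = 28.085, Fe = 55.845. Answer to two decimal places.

35.54 wt%

Molar mass of (Mg0.55Fe0.45)2SiO4 = 1.10·24.305 + 0.90·55.845 + 1·28.085 + 4·15.999 = 169.077 g/mol.
Each formula unit contains 1 Si, equivalent to 1/1 = 1.0000 mol SiO2.
M(SiO2) = 1×28.085 + 2×15.999 = 60.083 g/mol.
Mass of SiO2 per formula unit = 1.0000 × 60.083 = 60.083 g.
SiO2 wt% = 60.083 / 169.077 × 100 = 35.54%.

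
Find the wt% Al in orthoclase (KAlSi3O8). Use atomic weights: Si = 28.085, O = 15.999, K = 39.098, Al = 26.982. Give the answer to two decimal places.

Formula mass = 1×39.098 + 1×26.982 + 3×28.085 + 8×15.999 = 278.327 g/mol, of which 26.982 g is Al.
So Al makes up 26.982/278.327 = 0.0969 of the mass, i.e. 9.69%.

9.69 weight percent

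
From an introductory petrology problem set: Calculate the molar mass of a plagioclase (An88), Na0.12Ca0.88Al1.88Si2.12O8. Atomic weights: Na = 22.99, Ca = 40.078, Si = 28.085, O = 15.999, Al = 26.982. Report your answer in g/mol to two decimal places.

M = 0.12·22.99 + 0.88·40.078 + 1.88·26.982 + 2.12·28.085 + 8·15.999

276.29 g/mol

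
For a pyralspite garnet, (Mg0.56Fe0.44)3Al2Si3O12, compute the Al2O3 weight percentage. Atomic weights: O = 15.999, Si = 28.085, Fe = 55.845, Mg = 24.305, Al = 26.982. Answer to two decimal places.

22.93 wt%

Formula mass = 444.755 g/mol.
2 Al → 1.0000 mol Al2O3 per formula unit; M(Al2O3) = 101.961, so Al2O3 mass = 101.961 g.
101.961/444.755 × 100 = 22.93 wt%.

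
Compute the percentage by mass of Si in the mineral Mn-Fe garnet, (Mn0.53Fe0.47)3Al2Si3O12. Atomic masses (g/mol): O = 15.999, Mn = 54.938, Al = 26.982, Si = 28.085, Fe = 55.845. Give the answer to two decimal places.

16.98 weight percent

Molar mass of (Mn0.53Fe0.47)3Al2Si3O12: 1.59×54.938 + 1.41×55.845 + 2×26.982 + 3×28.085 + 12×15.999 = 496.300 g/mol.
Mass of Si per formula unit: 3 × 28.085 = 84.255 g.
Weight fraction Si = 84.255 / 496.300 = 0.1698.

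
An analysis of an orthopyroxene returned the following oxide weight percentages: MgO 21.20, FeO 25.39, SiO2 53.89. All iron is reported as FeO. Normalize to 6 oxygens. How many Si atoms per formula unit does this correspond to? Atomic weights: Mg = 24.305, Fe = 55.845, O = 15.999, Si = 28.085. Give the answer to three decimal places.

21.20 wt% MgO ÷ 40.304 g/mol = 0.52600 mol, giving 0.52600 Mg and 0.52600 O.
25.39 wt% FeO ÷ 71.844 g/mol = 0.35340 mol, giving 0.35340 Fe and 0.35340 O.
53.89 wt% SiO2 ÷ 60.083 g/mol = 0.89693 mol, giving 0.89693 Si and 1.79386 O.
Oxygen sums to 2.67326; scaling by 6/2.67326 = 2.24445 puts the formula on 6 O.
Si: 0.89693 × 2.24445 = 2.013 atoms per formula unit.

2.013 Si apfu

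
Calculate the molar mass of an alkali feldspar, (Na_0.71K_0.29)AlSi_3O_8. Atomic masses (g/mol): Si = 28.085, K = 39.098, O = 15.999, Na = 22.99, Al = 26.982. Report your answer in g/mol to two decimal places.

Na: 0.71 × 22.99 = 16.3229
K: 0.29 × 39.098 = 11.3384
Al: 1 × 26.982 = 26.9820
Si: 3 × 28.085 = 84.2550
O: 8 × 15.999 = 127.9920
Summing the contributions gives the formula mass.

266.89 g/mol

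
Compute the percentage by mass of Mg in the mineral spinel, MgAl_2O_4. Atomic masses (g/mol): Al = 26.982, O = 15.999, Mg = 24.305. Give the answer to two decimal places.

17.08 weight percent

M(MgAl_2O_4) = 142.265 g/mol.
Mg contributes 1 × 24.305 = 24.305 g per mole.
24.305/142.265 = 0.1708 → 17.08%.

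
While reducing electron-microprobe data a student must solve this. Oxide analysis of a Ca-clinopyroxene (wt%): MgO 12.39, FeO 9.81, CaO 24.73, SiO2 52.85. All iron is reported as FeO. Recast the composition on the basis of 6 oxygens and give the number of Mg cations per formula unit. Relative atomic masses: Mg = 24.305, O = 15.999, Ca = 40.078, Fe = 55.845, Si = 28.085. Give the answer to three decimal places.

0.698 Mg apfu

12.39 wt% MgO ÷ 40.304 g/mol = 0.30741 mol, giving 0.30741 Mg and 0.30741 O.
9.81 wt% FeO ÷ 71.844 g/mol = 0.13655 mol, giving 0.13655 Fe and 0.13655 O.
24.73 wt% CaO ÷ 56.077 g/mol = 0.44100 mol, giving 0.44100 Ca and 0.44100 O.
52.85 wt% SiO2 ÷ 60.083 g/mol = 0.87962 mol, giving 0.87962 Si and 1.75924 O.
Oxygen sums to 2.64420; scaling by 6/2.64420 = 2.26912 puts the formula on 6 O.
Mg: 0.30741 × 2.26912 = 0.698 atoms per formula unit.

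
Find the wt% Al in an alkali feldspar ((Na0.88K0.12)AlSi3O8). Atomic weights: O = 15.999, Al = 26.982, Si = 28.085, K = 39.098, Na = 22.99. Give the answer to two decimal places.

10.21 weight percent

M((Na0.88K0.12)AlSi3O8) = 264.152 g/mol.
Al contributes 1 × 26.982 = 26.982 g per mole.
26.982/264.152 = 0.1021 → 10.21%.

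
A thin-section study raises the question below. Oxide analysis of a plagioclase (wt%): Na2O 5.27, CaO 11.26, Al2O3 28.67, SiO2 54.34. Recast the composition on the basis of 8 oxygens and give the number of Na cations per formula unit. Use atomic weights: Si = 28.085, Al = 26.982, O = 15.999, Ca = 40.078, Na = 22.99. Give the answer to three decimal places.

0.463 Na apfu

Na2O (M=61.979): mol = 0.08503; Na = 0.17006, O = 0.08503.
CaO (M=56.077): mol = 0.20080; Ca = 0.20080, O = 0.20080.
Al2O3 (M=101.961): mol = 0.28119; Al = 0.56238, O = 0.84357.
SiO2 (M=60.083): mol = 0.90442; Si = 0.90442, O = 1.80884.
ΣO = 2.93824; factor = 8/ΣO = 2.72272.
Na apfu = 0.17006 × 2.72272 = 0.463.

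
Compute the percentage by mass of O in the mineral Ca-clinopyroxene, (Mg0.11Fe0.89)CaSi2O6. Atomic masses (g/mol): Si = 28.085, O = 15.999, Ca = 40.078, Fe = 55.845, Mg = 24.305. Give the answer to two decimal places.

39.24 mass %

Formula mass = 0.11·24.305 + 0.89·55.845 + 1·40.078 + 2·28.085 + 6·15.999 = 244.618 g/mol, of which 95.994 g is O.
So O makes up 95.994/244.618 = 0.3924 of the mass, i.e. 39.24%.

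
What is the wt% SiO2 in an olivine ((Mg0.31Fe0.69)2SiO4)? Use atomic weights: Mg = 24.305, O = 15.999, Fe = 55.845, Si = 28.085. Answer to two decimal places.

Molar mass of (Mg0.31Fe0.69)2SiO4 = 0.62*24.305 + 1.38*55.845 + 1*28.085 + 4*15.999 = 184.216 g/mol.
Each formula unit contains 1 Si, equivalent to 1/1 = 1.0000 mol SiO2.
M(SiO2) = 1×28.085 + 2×15.999 = 60.083 g/mol.
Mass of SiO2 per formula unit = 1.0000 × 60.083 = 60.083 g.
SiO2 wt% = 60.083 / 184.216 × 100 = 32.62%.

32.62 wt%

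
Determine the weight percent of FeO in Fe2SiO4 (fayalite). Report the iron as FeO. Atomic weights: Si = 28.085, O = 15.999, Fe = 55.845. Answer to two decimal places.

70.51 wt%

Formula mass = 203.771 g/mol.
2 Fe → 2.0000 mol FeO per formula unit; M(FeO) = 71.844, so FeO mass = 143.688 g.
143.688/203.771 × 100 = 70.51 wt%.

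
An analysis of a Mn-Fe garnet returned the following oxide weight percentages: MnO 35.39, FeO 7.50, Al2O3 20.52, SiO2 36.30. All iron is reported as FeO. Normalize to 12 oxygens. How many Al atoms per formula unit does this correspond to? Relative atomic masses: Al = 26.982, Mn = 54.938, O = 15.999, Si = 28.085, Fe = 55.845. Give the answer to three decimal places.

35.39 wt% MnO ÷ 70.937 g/mol = 0.49889 mol, giving 0.49889 Mn and 0.49889 O.
7.50 wt% FeO ÷ 71.844 g/mol = 0.10439 mol, giving 0.10439 Fe and 0.10439 O.
20.52 wt% Al2O3 ÷ 101.961 g/mol = 0.20125 mol, giving 0.40250 Al and 0.60375 O.
36.30 wt% SiO2 ÷ 60.083 g/mol = 0.60416 mol, giving 0.60416 Si and 1.20832 O.
Oxygen sums to 2.41535; scaling by 12/2.41535 = 4.96822 puts the formula on 12 O.
Al: 0.40250 × 4.96822 = 2.000 atoms per formula unit.

2.000 Al apfu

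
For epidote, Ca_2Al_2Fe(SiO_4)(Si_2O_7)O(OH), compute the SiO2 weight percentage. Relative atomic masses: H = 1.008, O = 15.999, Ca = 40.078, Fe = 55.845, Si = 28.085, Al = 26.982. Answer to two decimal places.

37.30 wt%

Formula mass = 483.215 g/mol.
3 Si → 3.0000 mol SiO2 per formula unit; M(SiO2) = 60.083, so SiO2 mass = 180.249 g.
180.249/483.215 × 100 = 37.30 wt%.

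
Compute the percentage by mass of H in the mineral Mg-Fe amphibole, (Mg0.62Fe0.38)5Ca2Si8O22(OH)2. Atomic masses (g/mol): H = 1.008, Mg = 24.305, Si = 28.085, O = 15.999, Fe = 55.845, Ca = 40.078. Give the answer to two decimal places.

0.23 weight percent

M((Mg0.62Fe0.38)5Ca2Si8O22(OH)2) = 872.279 g/mol.
H contributes 2 × 1.008 = 2.016 g per mole.
2.016/872.279 = 0.0023 → 0.23%.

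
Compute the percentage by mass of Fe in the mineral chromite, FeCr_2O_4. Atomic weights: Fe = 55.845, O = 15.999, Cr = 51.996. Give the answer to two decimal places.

M(FeCr_2O_4) = 223.833 g/mol.
Fe contributes 1 × 55.845 = 55.845 g per mole.
55.845/223.833 = 0.2495 → 24.95%.

24.95 weight percent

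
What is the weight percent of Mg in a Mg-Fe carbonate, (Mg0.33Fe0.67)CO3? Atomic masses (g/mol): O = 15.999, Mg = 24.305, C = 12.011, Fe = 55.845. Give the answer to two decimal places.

Formula mass = 0.33*24.305 + 0.67*55.845 + 1*12.011 + 3*15.999 = 105.445 g/mol, of which 8.021 g is Mg.
So Mg makes up 8.021/105.445 = 0.0761 of the mass, i.e. 7.61%.

7.61 mass %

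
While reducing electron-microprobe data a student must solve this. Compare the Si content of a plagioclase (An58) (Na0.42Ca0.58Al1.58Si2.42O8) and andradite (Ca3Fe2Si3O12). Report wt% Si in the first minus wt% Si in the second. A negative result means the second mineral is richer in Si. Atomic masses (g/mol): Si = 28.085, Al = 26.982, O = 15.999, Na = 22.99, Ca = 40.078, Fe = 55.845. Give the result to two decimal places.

Si in Na0.42Ca0.58Al1.58Si2.42O8: molar mass 271.490 g/mol; 2.42×28.085 = 67.966 g → 25.03 wt%.
Si in Ca3Fe2Si3O12: molar mass 508.167 g/mol; 3×28.085 = 84.255 g → 16.58 wt%.
Difference = 25.03 − 16.58 = 8.45 percentage points.

8.45 percentage points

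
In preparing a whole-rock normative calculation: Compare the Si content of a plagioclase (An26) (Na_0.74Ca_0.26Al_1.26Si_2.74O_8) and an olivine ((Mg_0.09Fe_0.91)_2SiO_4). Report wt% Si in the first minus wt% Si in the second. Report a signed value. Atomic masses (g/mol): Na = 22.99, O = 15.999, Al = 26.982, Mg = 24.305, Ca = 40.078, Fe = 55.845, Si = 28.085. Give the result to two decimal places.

First mineral: 76.953 g Si in 266.375 g formula = 28.89 wt% Si.
Second mineral: 28.085 g Si in 198.094 g formula = 14.18 wt% Si.
28.89% − 14.18% gives a difference of 14.71 percentage points.

14.71 percentage points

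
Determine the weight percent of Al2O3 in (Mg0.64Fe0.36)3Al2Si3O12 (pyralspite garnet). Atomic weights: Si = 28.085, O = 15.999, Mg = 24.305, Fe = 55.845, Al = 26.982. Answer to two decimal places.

23.32 wt%

M((Mg0.64Fe0.36)3Al2Si3O12) = 437.185 g/mol; M(Al2O3) = 101.961 g/mol.
Moles Al2O3 per formula unit = 2 Al ÷ 2 = 1.0000.
Al2O3 fraction = (1.0000 × 101.961) / 437.185 = 101.961/437.185 = 0.2332.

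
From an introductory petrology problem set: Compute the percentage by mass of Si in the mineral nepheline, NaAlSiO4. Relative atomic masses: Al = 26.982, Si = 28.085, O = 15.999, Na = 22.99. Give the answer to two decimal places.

Formula mass = 1·22.99 + 1·26.982 + 1·28.085 + 4·15.999 = 142.053 g/mol, of which 28.085 g is Si.
So Si makes up 28.085/142.053 = 0.1977 of the mass, i.e. 19.77%.

19.77 mass %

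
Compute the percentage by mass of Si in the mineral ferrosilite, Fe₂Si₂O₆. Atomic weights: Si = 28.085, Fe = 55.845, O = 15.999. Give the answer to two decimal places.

Formula mass = 2·55.845 + 2·28.085 + 6·15.999 = 263.854 g/mol, of which 56.170 g is Si.
So Si makes up 56.170/263.854 = 0.2129 of the mass, i.e. 21.29%.

21.29 weight percent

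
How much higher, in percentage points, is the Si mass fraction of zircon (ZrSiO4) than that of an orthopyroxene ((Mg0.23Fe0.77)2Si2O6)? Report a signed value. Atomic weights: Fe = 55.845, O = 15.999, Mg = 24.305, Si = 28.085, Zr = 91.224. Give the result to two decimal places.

Si in ZrSiO4: molar mass 183.305 g/mol; 1×28.085 = 28.085 g → 15.32 wt%.
Si in (Mg0.23Fe0.77)2Si2O6: molar mass 249.346 g/mol; 2×28.085 = 56.170 g → 22.53 wt%.
Difference = 15.32 − 22.53 = -7.21 percentage points.

-7.21 percentage points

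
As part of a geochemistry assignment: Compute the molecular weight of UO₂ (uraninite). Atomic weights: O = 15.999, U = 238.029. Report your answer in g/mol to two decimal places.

270.03 g/mol

The formula mass is the sum 1(238.029) + 2(15.999).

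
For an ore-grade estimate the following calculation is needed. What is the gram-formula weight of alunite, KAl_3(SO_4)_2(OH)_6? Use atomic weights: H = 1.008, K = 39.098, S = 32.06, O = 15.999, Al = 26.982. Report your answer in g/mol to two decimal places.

M = 1×39.098 + 3×26.982 + 2×32.06 + 14×15.999 + 6×1.008

414.20 g/mol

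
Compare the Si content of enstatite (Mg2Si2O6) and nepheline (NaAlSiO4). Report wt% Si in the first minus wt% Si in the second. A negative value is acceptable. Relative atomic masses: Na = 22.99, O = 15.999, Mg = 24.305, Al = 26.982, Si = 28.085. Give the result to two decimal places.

Si in Mg2Si2O6: molar mass 200.774 g/mol; 2×28.085 = 56.170 g → 27.98 wt%.
Si in NaAlSiO4: molar mass 142.053 g/mol; 1×28.085 = 28.085 g → 19.77 wt%.
Difference = 27.98 − 19.77 = 8.21 percentage points.

8.21 percentage points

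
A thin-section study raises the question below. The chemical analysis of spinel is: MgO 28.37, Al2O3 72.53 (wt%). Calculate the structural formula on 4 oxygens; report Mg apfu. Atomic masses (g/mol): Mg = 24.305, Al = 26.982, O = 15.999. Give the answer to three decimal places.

0.992 Mg apfu

MgO: 28.37/40.304 = 0.70390 mol → 0.70390 mol Mg, 0.70390 mol O.
Al2O3: 72.53/101.961 = 0.71135 mol → 1.42270 mol Al, 2.13405 mol O.
Total oxygen = 2.83795 mol. Normalization factor = 4/2.83795 = 1.40947.
Mg per 4 O = 0.70390 × 1.40947 = 0.992.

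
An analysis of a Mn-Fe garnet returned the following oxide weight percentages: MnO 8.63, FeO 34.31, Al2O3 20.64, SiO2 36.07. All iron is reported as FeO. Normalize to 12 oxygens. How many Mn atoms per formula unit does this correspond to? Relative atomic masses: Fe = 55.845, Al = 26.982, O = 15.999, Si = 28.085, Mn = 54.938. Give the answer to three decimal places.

MnO (M=70.937): mol = 0.12166; Mn = 0.12166, O = 0.12166.
FeO (M=71.844): mol = 0.47756; Fe = 0.47756, O = 0.47756.
Al2O3 (M=101.961): mol = 0.20243; Al = 0.40486, O = 0.60729.
SiO2 (M=60.083): mol = 0.60034; Si = 0.60034, O = 1.20068.
ΣO = 2.40719; factor = 12/ΣO = 4.98507.
Mn apfu = 0.12166 × 4.98507 = 0.606.

0.606 Mn apfu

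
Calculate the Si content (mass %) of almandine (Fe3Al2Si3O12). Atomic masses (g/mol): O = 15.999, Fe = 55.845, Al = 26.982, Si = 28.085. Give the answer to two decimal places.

16.93 mass %

Molar mass of Fe3Al2Si3O12: 3×55.845 + 2×26.982 + 3×28.085 + 12×15.999 = 497.742 g/mol.
Mass of Si per formula unit: 3 × 28.085 = 84.255 g.
Weight fraction Si = 84.255 / 497.742 = 0.1693.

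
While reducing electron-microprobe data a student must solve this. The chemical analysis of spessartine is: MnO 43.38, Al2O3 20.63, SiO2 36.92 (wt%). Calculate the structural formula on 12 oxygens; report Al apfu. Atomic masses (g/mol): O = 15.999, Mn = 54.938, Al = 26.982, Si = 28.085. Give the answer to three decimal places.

MnO: 43.38/70.937 = 0.61153 mol → 0.61153 mol Mn, 0.61153 mol O.
Al2O3: 20.63/101.961 = 0.20233 mol → 0.40466 mol Al, 0.60699 mol O.
SiO2: 36.92/60.083 = 0.61448 mol → 0.61448 mol Si, 1.22896 mol O.
Total oxygen = 2.44748 mol. Normalization factor = 12/2.44748 = 4.90300.
Al per 12 O = 0.40466 × 4.90300 = 1.984.

1.984 Al apfu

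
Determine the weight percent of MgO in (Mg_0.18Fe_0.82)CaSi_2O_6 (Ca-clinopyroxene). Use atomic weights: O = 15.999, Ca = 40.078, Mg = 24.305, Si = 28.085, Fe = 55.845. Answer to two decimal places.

2.99 wt%

M((Mg_0.18Fe_0.82)CaSi_2O_6) = 242.410 g/mol; M(MgO) = 40.304 g/mol.
Moles MgO per formula unit = 0.18 Mg ÷ 1 = 0.1800.
MgO fraction = (0.1800 × 40.304) / 242.410 = 7.255/242.410 = 0.0299.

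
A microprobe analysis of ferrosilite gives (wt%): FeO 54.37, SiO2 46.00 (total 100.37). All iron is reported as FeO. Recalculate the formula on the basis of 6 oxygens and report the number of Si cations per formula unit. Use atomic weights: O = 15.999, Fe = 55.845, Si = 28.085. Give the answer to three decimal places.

2.008 Si apfu

FeO (M=71.844): mol = 0.75678; Fe = 0.75678, O = 0.75678.
SiO2 (M=60.083): mol = 0.76561; Si = 0.76561, O = 1.53122.
ΣO = 2.28800; factor = 6/ΣO = 2.62238.
Si apfu = 0.76561 × 2.62238 = 2.008.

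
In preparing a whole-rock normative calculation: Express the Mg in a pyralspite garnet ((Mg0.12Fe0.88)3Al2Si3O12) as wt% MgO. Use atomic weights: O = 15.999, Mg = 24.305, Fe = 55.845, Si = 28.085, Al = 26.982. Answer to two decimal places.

2.98 wt%

Formula mass = 486.388 g/mol.
0.36 Mg → 0.3600 mol MgO per formula unit; M(MgO) = 40.304, so MgO mass = 14.509 g.
14.509/486.388 × 100 = 2.98 wt%.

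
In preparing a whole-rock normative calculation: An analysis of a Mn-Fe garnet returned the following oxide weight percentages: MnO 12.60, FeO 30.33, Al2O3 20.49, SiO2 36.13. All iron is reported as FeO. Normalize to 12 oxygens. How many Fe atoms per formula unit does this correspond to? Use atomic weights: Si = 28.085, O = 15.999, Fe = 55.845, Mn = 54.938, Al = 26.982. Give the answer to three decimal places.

2.106 Fe apfu

MnO: 12.60/70.937 = 0.17762 mol → 0.17762 mol Mn, 0.17762 mol O.
FeO: 30.33/71.844 = 0.42216 mol → 0.42216 mol Fe, 0.42216 mol O.
Al2O3: 20.49/101.961 = 0.20096 mol → 0.40192 mol Al, 0.60288 mol O.
SiO2: 36.13/60.083 = 0.60133 mol → 0.60133 mol Si, 1.20266 mol O.
Total oxygen = 2.40532 mol. Normalization factor = 12/2.40532 = 4.98894.
Fe per 12 O = 0.42216 × 4.98894 = 2.106.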